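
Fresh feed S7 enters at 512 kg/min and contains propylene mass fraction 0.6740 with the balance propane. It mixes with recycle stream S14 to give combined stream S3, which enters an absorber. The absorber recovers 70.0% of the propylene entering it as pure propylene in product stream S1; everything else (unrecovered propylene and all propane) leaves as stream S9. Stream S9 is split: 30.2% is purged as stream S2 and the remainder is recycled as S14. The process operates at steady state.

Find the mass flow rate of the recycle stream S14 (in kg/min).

477.2 kg/min

propane enters only via S7 and leaves only via the purge: 512×0.326 = 0.302×(propane in S9), and the absorber passes all propane, so propane in S3 = propane in S9 = 552.69 kg/min.
propylene in S3: m_A = 512×0.674 + (1−0.302)·(1−0.700)·m_A, so m_A = 345.09/0.7906 = 436.49 kg/min.
S9 = (1−0.700)×436.49 + 552.69 = 683.64 kg/min.
Recycle S14 = (1−0.302)×683.64 = 477.18 kg/min.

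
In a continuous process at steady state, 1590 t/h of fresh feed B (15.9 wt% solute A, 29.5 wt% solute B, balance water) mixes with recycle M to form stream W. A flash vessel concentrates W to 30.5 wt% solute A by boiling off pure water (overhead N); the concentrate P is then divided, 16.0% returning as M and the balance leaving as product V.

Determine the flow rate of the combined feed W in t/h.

Overall solute A balance (none leaves overhead): solute A in fresh feed = solute A in product, i.e. 1590×0.159 = (1−0.160)·P·0.305.
P = 252.81/(0.305×0.840) = 986.77 t/h.
Recycle M = 0.160×986.77 = 157.88 t/h.
Combined feed W = 1590 + 157.88 = 1747.9 t/h.

1748 t/h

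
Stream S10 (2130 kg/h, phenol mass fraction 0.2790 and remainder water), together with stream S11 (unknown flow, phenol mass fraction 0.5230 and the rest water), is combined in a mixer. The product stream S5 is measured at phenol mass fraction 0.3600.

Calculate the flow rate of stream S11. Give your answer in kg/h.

Let S11 be the unknown flow. Total out = 2130 + S11.
phenol balance: 594.27 + 0.523·S11 = 0.360·(2130 + S11)
(0.523 − 0.360)·S11 = 0.360×2130 − 594.27 = 172.53
S11 = 172.53 / 0.163 = 1058.5 kg/h

1058 kg/h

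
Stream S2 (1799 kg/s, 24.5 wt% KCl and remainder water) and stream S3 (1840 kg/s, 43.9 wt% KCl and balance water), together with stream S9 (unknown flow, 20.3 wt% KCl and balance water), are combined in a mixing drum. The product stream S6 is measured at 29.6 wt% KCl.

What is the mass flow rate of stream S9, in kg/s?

Let S9 be the unknown flow. Total out = 3639 + S9.
KCl balance: 1248.5 + 0.203·S9 = 0.296·(3639 + S9)
(0.203 − 0.296)·S9 = 0.296×3639 − 1248.5 = -171.37
S9 = -171.37 / -0.093 = 1842.7 kg/s

1843 kg/s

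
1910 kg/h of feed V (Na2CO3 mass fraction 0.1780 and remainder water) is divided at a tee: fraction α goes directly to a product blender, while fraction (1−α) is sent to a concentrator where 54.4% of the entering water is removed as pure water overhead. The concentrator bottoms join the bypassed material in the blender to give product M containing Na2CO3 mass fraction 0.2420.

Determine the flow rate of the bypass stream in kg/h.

780.4 kg/h

All 1910×0.178 = 339.98 kg/h of Na2CO3 reaches M, so M = 339.98/0.242 = 1404.9 kg/h and vapour = 505.12 kg/h.
The evaporator receives (1−α)·1910 of feed at 0.822 water and removes 0.544 of that water:
0.544×0.822×(1−α)×1910 = 505.12
(1−α) = 505.12/854.09 = 0.5914;  α = 0.4086.
Bypass flow = 0.4086×1910 = 780.39 kg/h.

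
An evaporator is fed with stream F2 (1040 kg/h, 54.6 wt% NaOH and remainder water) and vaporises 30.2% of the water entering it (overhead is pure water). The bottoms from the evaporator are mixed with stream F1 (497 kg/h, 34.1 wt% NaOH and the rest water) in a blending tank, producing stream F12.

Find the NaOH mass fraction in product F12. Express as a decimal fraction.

Vapour removed = 0.302×0.454×1040 = 142.59 kg/h; concentrate = 897.41 kg/h.
NaOH reaching the mixer = 567.84 (from concentrate) + 497×0.341 = 737.32 kg/h.
Product flow = 897.41 + 497 = 1394.4 kg/h; NaOH fraction = 0.529.

0.529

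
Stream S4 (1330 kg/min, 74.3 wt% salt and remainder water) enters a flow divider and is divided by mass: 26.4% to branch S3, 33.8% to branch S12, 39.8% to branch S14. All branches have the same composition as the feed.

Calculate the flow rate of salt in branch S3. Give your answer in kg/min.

Branch S3 total = 0.264×1330 = 351.12 kg/min.
salt in S3 = 0.743×351.12 = 260.88 kg/min.

260.9 kg/min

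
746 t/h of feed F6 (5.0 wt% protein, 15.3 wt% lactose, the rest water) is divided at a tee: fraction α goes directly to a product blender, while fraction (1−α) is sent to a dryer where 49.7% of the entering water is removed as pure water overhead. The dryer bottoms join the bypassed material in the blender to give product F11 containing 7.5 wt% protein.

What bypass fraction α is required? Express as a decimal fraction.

All 746×0.050 = 37.3 t/h of protein reaches F11, so F11 = 37.3/0.075 = 497.33 t/h and vapour = 248.67 t/h.
The evaporator receives (1−α)·746 of feed at 0.797 water and removes 0.497 of that water:
0.497×0.797×(1−α)×746 = 248.67
(1−α) = 248.67/295.5 = 0.8415;  α = 0.1585.

0.158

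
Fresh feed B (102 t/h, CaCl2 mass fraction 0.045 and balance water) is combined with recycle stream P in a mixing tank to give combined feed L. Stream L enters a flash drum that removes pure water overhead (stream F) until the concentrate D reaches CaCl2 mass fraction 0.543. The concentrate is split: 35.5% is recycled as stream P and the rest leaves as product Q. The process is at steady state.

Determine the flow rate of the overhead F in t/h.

93.55 t/h

Overall CaCl2 balance (none leaves overhead): CaCl2 in fresh feed = CaCl2 in product, i.e. 102×0.045 = (1−0.355)·D·0.543.
D = 4.59/(0.543×0.645) = 13.105 t/h.
Recycle P = 0.355×13.105 = 4.6524 t/h.
Combined feed L = 102 + 4.6524 = 106.65 t/h.
Overhead F = L − D = 106.65 − 13.105 = 93.547 t/h.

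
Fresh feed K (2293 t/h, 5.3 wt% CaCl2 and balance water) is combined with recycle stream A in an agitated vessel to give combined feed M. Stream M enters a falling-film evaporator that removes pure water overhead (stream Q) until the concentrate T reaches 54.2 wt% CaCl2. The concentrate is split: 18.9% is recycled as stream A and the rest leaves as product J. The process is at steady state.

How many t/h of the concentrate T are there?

276.5 t/h

Overall CaCl2 balance (none leaves overhead): CaCl2 in fresh feed = CaCl2 in product, i.e. 2293×0.053 = (1−0.189)·T·0.542.
T = 121.53/(0.542×0.811) = 276.48 t/h.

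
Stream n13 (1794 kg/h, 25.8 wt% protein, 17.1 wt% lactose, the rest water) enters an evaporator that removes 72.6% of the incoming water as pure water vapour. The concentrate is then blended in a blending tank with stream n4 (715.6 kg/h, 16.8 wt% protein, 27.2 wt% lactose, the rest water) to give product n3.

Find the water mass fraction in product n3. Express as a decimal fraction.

Vapour removed = 0.726×0.571×1794 = 743.7 kg/h; concentrate = 1050.3 kg/h.
water reaching the mixer = 280.68 (from concentrate) + 715.6×0.560 = 681.41 kg/h.
Product flow = 1050.3 + 715.6 = 1765.9 kg/h; water fraction = 0.386.

0.386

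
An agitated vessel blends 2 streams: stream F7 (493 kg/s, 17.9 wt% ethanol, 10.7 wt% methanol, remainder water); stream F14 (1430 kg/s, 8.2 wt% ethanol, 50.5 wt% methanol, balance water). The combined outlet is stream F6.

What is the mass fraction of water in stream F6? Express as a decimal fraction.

Total flow out = 493 + 1430 = 1923 kg/s.
water in = 493×0.714 + 1430×0.413 = 942.59 kg/s.
water mass fraction in F6 = 942.59/1923 = 0.490.

0.490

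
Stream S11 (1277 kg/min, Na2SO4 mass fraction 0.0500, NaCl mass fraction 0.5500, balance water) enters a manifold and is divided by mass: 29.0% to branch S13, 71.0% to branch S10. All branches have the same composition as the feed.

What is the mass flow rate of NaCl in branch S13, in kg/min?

203.7 kg/min

Branch S13 total = 0.290×1277 = 370.33 kg/min.
NaCl in S13 = 0.550×370.33 = 203.68 kg/min.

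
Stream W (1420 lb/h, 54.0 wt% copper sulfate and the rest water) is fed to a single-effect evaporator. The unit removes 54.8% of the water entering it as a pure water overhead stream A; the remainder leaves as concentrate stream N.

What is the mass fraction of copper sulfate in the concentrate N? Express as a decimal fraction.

0.7220

copper sulfate is not removed: 1420×0.540 = 766.8 lb/h of copper sulfate enters N.
water entering = 1420×0.460 = 653.2 lb/h; overhead removed = 0.548×653.2 = 357.95 lb/h.
Concentrate = 1420 − 357.95 = 1062 lb/h.
Mass fraction = 766.8/1062 = 0.7220.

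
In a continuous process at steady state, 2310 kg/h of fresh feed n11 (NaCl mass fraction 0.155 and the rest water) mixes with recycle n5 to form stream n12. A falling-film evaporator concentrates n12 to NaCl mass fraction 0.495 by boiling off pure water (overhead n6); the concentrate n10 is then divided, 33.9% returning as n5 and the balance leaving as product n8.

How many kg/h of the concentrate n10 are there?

1094 kg/h

Overall NaCl balance (none leaves overhead): NaCl in fresh feed = NaCl in product, i.e. 2310×0.155 = (1−0.339)·n10·0.495.
n10 = 358.05/(0.495×0.661) = 1094.3 kg/h.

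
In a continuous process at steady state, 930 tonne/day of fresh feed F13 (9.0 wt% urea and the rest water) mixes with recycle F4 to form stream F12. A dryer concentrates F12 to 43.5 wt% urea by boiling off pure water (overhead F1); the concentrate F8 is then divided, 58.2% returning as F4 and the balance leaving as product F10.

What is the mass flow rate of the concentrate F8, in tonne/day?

Overall urea balance (none leaves overhead): urea in fresh feed = urea in product, i.e. 930×0.090 = (1−0.582)·F8·0.435.
F8 = 83.7/(0.435×0.418) = 460.32 tonne/day.

460.3 tonne/day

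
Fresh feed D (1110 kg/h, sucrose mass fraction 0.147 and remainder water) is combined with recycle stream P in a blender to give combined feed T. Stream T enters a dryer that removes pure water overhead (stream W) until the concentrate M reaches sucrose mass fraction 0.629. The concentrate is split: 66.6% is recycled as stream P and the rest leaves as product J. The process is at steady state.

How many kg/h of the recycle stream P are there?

517.3 kg/h

Overall sucrose balance (none leaves overhead): sucrose in fresh feed = sucrose in product, i.e. 1110×0.147 = (1−0.666)·M·0.629.
M = 163.17/(0.629×0.334) = 776.68 kg/h.
Recycle P = 0.666×776.68 = 517.27 kg/h.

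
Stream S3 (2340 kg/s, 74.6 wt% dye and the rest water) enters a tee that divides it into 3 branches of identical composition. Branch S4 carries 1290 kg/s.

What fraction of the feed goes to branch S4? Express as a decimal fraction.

0.551

Fraction to S4 = 1290/2340 = 0.5513.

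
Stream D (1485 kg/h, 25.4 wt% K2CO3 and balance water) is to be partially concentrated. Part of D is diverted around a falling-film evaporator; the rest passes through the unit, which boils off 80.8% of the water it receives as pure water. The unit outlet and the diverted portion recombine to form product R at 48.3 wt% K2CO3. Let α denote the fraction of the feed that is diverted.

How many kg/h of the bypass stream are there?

316.9 kg/h

All 1485×0.254 = 377.19 kg/h of K2CO3 reaches R, so R = 377.19/0.483 = 780.93 kg/h and vapour = 704.07 kg/h.
The evaporator receives (1−α)·1485 of feed at 0.746 water and removes 0.808 of that water:
0.808×0.746×(1−α)×1485 = 704.07
(1−α) = 704.07/895.11 = 0.7866;  α = 0.2134.
Bypass flow = 0.2134×1485 = 316.94 kg/h.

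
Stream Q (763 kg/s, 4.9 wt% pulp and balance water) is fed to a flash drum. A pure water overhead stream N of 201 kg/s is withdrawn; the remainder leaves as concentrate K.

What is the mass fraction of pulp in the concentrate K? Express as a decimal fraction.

pulp is not removed: 763×0.049 = 37.387 kg/s of pulp enters K.
Concentrate = 763 − 201 = 562 kg/s.
Mass fraction = 37.387/562 = 0.067.

0.067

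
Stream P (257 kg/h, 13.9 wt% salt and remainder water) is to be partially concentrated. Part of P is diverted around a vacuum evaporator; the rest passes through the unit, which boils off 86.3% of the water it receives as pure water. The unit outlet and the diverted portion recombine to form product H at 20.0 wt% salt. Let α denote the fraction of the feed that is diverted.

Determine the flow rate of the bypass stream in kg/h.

151.5 kg/h

All 257×0.139 = 35.723 kg/h of salt reaches H, so H = 35.723/0.200 = 178.62 kg/h and vapour = 78.385 kg/h.
The evaporator receives (1−α)·257 of feed at 0.861 water and removes 0.863 of that water:
0.863×0.861×(1−α)×257 = 78.385
(1−α) = 78.385/190.96 = 0.4105;  α = 0.5895.
Bypass flow = 0.5895×257 = 151.51 kg/h.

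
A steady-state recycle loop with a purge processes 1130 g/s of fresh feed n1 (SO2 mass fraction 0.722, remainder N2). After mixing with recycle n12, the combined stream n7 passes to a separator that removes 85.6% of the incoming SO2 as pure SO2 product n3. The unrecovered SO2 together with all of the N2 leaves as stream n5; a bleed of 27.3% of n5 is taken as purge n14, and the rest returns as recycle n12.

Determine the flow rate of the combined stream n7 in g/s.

2062 g/s

N2 enters only via n1 and leaves only via the purge: 1130×0.278 = 0.273×(N2 in n5), and the separator passes all N2, so N2 in n7 = N2 in n5 = 1150.7 g/s.
SO2 in n7: m_A = 1130×0.722 + (1−0.273)·(1−0.856)·m_A, so m_A = 815.86/0.8953 = 911.26 g/s.
n7 = 911.26 + 1150.7 = 2062 g/s.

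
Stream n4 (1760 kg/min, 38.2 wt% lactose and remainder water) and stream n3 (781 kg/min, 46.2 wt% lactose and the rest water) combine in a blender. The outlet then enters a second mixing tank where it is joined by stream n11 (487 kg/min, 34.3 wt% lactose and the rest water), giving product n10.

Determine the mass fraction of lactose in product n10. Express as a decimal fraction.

0.396

Overall, product flow = 3028 kg/min.
lactose in = 1760×0.382 + 781×0.462 + 487×0.343 = 1200.2 kg/min.
lactose fraction in n10 = 0.396.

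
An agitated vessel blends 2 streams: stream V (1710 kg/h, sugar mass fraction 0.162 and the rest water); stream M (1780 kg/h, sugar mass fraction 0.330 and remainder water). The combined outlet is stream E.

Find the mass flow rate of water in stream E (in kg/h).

water out = water in = 1710×0.838 + 1780×0.670 = 2625.6 kg/h.

2626 kg/h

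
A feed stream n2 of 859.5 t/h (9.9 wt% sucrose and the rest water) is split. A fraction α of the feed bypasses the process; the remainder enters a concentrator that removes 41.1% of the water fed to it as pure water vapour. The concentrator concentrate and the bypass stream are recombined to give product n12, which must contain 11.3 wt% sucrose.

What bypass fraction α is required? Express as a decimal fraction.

0.665

All 859.5×0.099 = 85.091 t/h of sucrose reaches n12, so n12 = 85.091/0.113 = 753.01 t/h and vapour = 106.49 t/h.
The evaporator receives (1−α)·859.5 of feed at 0.901 water and removes 0.411 of that water:
0.411×0.901×(1−α)×859.5 = 106.49
(1−α) = 106.49/318.28 = 0.3346;  α = 0.6654.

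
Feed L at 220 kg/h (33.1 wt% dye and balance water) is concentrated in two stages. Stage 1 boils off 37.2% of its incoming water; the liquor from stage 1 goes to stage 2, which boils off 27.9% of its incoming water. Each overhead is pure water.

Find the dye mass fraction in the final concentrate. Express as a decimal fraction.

0.522

water in feed = 220×0.669 = 147.18 kg/h.
After stage 1: water left = (1−0.372)×147.18 = 92.429; stream total = 165.25 kg/h.
After stage 2: water left = (1−0.279)×92.429 = 66.641; final concentrate = 139.46 kg/h.
dye fraction = 72.82/139.46 = 0.522.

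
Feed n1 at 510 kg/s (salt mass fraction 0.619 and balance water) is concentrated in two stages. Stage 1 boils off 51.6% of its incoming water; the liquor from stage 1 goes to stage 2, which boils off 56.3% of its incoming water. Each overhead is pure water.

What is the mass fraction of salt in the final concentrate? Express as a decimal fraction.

water in feed = 510×0.381 = 194.31 kg/s.
After stage 1: water left = (1−0.516)×194.31 = 94.046; stream total = 409.74 kg/s.
After stage 2: water left = (1−0.563)×94.046 = 41.098; final concentrate = 356.79 kg/s.
salt fraction = 315.69/356.79 = 0.885.

0.885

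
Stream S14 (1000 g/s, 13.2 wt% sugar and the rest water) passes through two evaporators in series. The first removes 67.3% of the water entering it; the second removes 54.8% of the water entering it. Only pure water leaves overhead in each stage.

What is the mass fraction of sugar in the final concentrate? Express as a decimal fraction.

water in feed = 1000×0.868 = 868 g/s.
After stage 1: water left = (1−0.673)×868 = 283.84; stream total = 415.84 g/s.
After stage 2: water left = (1−0.548)×283.84 = 128.29; final concentrate = 260.29 g/s.
sugar fraction = 132/260.29 = 0.5071.

0.5071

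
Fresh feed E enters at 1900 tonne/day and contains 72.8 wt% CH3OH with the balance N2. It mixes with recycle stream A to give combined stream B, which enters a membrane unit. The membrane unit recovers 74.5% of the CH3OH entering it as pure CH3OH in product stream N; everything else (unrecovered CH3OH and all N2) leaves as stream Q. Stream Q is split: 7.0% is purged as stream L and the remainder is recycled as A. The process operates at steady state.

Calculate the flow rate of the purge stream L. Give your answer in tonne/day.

N2 enters only via E and leaves only via the purge: 1900×0.272 = 0.070×(N2 in Q), and the membrane unit passes all N2, so N2 in B = N2 in Q = 7382.9 tonne/day.
CH3OH in B: m_A = 1900×0.728 + (1−0.070)·(1−0.745)·m_A, so m_A = 1383.2/0.7629 = 1813.2 tonne/day.
Q = (1−0.745)×1813.2 + 7382.9 = 7845.2 tonne/day.
Purge L = 0.070×7845.2 = 549.17 tonne/day.

549.2 tonne/day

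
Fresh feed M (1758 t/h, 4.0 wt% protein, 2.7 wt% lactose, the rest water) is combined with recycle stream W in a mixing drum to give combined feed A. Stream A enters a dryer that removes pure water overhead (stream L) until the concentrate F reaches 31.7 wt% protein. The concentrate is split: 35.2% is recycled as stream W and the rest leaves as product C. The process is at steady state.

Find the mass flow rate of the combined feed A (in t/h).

1879 t/h

Overall protein balance (none leaves overhead): protein in fresh feed = protein in product, i.e. 1758×0.040 = (1−0.352)·F·0.317.
F = 70.32/(0.317×0.648) = 342.33 t/h.
Recycle W = 0.352×342.33 = 120.5 t/h.
Combined feed A = 1758 + 120.5 = 1878.5 t/h.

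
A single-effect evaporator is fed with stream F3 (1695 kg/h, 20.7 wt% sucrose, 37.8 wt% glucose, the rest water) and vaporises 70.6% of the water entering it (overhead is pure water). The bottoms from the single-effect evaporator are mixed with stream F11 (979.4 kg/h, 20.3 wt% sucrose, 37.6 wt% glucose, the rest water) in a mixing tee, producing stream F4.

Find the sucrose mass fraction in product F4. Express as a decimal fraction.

Vapour removed = 0.706×0.415×1695 = 496.62 kg/h; concentrate = 1198.4 kg/h.
sucrose reaching the mixer = 350.87 (from concentrate) + 979.4×0.203 = 549.68 kg/h.
Product flow = 1198.4 + 979.4 = 2177.8 kg/h; sucrose fraction = 0.252.

0.252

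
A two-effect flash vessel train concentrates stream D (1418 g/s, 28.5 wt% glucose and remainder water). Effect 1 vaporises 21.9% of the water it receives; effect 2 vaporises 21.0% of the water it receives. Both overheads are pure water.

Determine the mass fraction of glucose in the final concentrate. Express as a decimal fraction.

0.392

water in feed = 1418×0.715 = 1013.9 g/s.
After stage 1: water left = (1−0.219)×1013.9 = 791.83; stream total = 1196 g/s.
After stage 2: water left = (1−0.210)×791.83 = 625.55; final concentrate = 1029.7 g/s.
glucose fraction = 404.13/1029.7 = 0.392.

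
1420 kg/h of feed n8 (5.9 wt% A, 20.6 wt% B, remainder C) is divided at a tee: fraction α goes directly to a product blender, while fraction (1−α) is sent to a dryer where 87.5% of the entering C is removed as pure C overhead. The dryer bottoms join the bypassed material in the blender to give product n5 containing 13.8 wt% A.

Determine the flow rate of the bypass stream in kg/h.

All 1420×0.059 = 83.78 kg/h of A reaches n5, so n5 = 83.78/0.138 = 607.1 kg/h and vapour = 812.9 kg/h.
The evaporator receives (1−α)·1420 of feed at 0.735 C and removes 0.875 of that C:
0.875×0.735×(1−α)×1420 = 812.9
(1−α) = 812.9/913.24 = 0.8901;  α = 0.1099.
Bypass flow = 0.1099×1420 = 156.02 kg/h.

156 kg/h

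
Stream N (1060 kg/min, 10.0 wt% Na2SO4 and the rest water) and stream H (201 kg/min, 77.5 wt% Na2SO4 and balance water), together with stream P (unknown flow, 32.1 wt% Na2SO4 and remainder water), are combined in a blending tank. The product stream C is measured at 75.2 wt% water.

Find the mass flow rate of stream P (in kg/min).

Let P be the unknown flow. Total out = 1261 + P.
water balance: 999.23 + 0.679·P = 0.752·(1261 + P)
(0.679 − 0.752)·P = 0.752×1261 − 999.23 = -50.953
P = -50.953 / -0.073 = 697.99 kg/min

698 kg/min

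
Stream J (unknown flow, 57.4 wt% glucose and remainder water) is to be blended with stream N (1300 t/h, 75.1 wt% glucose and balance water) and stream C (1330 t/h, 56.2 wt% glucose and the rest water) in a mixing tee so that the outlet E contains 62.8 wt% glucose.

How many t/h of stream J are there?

Let J be the unknown flow. Total out = 2630 + J.
glucose balance: 1723.8 + 0.574·J = 0.628·(2630 + J)
(0.574 − 0.628)·J = 0.628×2630 − 1723.8 = -72.12
J = -72.12 / -0.054 = 1335.6 t/h

1336 t/h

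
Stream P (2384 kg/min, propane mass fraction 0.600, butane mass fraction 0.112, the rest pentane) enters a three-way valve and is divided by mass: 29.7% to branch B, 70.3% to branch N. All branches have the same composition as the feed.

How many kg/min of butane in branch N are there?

Branch N total = 0.703×2384 = 1676 kg/min.
butane in N = 0.112×1676 = 187.71 kg/min.

187.7 kg/min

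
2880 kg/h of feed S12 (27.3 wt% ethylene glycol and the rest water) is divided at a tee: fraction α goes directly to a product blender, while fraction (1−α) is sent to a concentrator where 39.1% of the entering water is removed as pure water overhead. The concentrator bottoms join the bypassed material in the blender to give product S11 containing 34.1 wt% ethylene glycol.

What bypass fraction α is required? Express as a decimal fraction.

0.298

All 2880×0.273 = 786.24 kg/h of ethylene glycol reaches S11, so S11 = 786.24/0.341 = 2305.7 kg/h and vapour = 574.31 kg/h.
The evaporator receives (1−α)·2880 of feed at 0.727 water and removes 0.391 of that water:
0.391×0.727×(1−α)×2880 = 574.31
(1−α) = 574.31/818.66 = 0.7015;  α = 0.2985.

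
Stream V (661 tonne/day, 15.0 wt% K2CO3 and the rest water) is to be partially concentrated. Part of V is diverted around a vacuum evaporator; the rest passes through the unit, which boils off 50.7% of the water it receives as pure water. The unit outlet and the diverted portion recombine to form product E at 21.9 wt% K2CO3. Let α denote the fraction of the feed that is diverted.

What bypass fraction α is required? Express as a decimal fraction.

0.269

All 661×0.150 = 99.15 tonne/day of K2CO3 reaches E, so E = 99.15/0.219 = 452.74 tonne/day and vapour = 208.26 tonne/day.
The evaporator receives (1−α)·661 of feed at 0.850 water and removes 0.507 of that water:
0.507×0.850×(1−α)×661 = 208.26
(1−α) = 208.26/284.86 = 0.7311;  α = 0.2689.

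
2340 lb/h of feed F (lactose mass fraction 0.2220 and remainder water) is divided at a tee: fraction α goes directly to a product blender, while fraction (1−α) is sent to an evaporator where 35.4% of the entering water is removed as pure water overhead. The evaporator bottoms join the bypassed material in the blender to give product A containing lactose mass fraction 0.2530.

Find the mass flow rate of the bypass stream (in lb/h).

1299 lb/h

All 2340×0.222 = 519.48 lb/h of lactose reaches A, so A = 519.48/0.253 = 2053.3 lb/h and vapour = 286.72 lb/h.
The evaporator receives (1−α)·2340 of feed at 0.778 water and removes 0.354 of that water:
0.354×0.778×(1−α)×2340 = 286.72
(1−α) = 286.72/644.46 = 0.4449;  α = 0.5551.
Bypass flow = 0.5551×2340 = 1298.9 lb/h.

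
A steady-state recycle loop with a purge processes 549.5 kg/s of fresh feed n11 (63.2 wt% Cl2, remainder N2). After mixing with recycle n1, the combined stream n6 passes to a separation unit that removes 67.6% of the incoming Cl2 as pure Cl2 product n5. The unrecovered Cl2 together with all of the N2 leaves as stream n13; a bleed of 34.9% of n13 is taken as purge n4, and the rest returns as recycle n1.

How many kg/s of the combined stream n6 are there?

N2 enters only via n11 and leaves only via the purge: 549.5×0.368 = 0.349×(N2 in n13), and the separation unit passes all N2, so N2 in n6 = N2 in n13 = 579.42 kg/s.
Cl2 in n6: m_A = 549.5×0.632 + (1−0.349)·(1−0.676)·m_A, so m_A = 347.28/0.7891 = 440.11 kg/s.
n6 = 440.11 + 579.42 = 1019.5 kg/s.

1020 kg/s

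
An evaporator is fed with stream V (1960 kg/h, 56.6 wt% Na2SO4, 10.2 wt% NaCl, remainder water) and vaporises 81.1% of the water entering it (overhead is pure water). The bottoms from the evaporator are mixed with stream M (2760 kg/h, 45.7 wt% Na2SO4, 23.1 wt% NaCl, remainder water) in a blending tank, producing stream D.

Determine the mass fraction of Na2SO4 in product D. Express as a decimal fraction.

0.5655

Vapour removed = 0.811×0.332×1960 = 527.73 kg/h; concentrate = 1432.3 kg/h.
Na2SO4 reaching the mixer = 1109.4 (from concentrate) + 2760×0.457 = 2370.7 kg/h.
Product flow = 1432.3 + 2760 = 4192.3 kg/h; Na2SO4 fraction = 0.5655.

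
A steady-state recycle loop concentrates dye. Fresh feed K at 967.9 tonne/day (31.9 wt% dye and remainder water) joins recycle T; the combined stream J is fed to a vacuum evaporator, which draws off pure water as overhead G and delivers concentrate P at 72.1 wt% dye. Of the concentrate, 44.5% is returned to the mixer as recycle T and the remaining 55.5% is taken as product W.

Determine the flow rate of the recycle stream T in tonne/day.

343.4 tonne/day

Overall dye balance (none leaves overhead): dye in fresh feed = dye in product, i.e. 967.9×0.319 = (1−0.445)·P·0.721.
P = 308.76/(0.721×0.555) = 771.6 tonne/day.
Recycle T = 0.445×771.6 = 343.36 tonne/day.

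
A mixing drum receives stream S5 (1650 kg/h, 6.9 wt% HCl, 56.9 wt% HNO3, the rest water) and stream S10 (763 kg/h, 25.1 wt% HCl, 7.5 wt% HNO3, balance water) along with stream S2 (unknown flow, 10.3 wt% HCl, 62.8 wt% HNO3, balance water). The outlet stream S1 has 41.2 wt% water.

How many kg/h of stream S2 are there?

Let S2 be the unknown flow. Total out = 2413 + S2.
water balance: 1111.6 + 0.269·S2 = 0.412·(2413 + S2)
(0.269 − 0.412)·S2 = 0.412×2413 − 1111.6 = -117.41
S2 = -117.41 / -0.143 = 821.02 kg/h

821 kg/h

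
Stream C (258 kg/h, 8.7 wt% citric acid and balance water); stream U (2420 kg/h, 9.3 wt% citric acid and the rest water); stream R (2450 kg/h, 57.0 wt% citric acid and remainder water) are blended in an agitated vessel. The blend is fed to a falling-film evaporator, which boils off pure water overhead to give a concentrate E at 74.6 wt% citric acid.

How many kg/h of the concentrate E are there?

2204 kg/h

citric acid entering = 258×0.087 + 2420×0.093 + 2450×0.570 = 1644 kg/h.
All citric acid reports to E, so E = 1644/0.746 = 2203.8 kg/h.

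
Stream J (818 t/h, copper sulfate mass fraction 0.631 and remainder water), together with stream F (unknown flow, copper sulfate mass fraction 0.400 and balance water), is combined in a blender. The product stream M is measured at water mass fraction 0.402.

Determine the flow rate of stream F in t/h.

136.3 t/h

Let F be the unknown flow. Total out = 818 + F.
water balance: 301.84 + 0.600·F = 0.402·(818 + F)
(0.600 − 0.402)·F = 0.402×818 − 301.84 = 26.994
F = 26.994 / 0.198 = 136.33 t/h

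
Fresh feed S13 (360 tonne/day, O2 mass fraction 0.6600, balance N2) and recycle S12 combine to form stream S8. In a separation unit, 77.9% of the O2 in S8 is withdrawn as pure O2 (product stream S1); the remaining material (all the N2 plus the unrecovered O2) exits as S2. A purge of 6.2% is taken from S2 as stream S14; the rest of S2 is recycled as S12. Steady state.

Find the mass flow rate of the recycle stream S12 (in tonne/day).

1914 tonne/day

N2 enters only via S13 and leaves only via the purge: 360×0.340 = 0.062×(N2 in S2), and the separation unit passes all N2, so N2 in S8 = N2 in S2 = 1974.2 tonne/day.
O2 in S8: m_A = 360×0.660 + (1−0.062)·(1−0.779)·m_A, so m_A = 237.6/0.7927 = 299.73 tonne/day.
S2 = (1−0.779)×299.73 + 1974.2 = 2040.4 tonne/day.
Recycle S12 = (1−0.062)×2040.4 = 1913.9 tonne/day.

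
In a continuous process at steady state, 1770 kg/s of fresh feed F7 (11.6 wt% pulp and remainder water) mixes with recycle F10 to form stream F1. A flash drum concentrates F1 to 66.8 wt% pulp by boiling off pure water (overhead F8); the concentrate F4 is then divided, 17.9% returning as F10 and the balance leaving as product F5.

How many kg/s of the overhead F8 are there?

Overall pulp balance (none leaves overhead): pulp in fresh feed = pulp in product, i.e. 1770×0.116 = (1−0.179)·F4·0.668.
F4 = 205.32/(0.668×0.821) = 374.38 kg/s.
Recycle F10 = 0.179×374.38 = 67.014 kg/s.
Combined feed F1 = 1770 + 67.014 = 1837 kg/s.
Overhead F8 = F1 − F4 = 1837 − 374.38 = 1462.6 kg/s.

1463 kg/s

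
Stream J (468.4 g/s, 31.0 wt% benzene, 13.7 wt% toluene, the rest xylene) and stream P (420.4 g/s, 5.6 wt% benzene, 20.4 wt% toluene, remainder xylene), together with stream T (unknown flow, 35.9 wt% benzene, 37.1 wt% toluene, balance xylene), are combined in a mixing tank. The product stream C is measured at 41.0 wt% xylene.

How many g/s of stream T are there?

Let T be the unknown flow. Total out = 888.8 + T.
xylene balance: 570.12 + 0.270·T = 0.410·(888.8 + T)
(0.270 − 0.410)·T = 0.410×888.8 − 570.12 = -205.71
T = -205.71 / -0.140 = 1469.4 g/s

1469 g/s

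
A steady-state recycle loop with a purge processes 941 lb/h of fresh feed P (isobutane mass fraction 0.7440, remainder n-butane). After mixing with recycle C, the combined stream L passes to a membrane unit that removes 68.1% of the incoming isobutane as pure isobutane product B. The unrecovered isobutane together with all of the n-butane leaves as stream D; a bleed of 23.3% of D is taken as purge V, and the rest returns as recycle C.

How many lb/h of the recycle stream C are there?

1020 lb/h

n-butane enters only via P and leaves only via the purge: 941×0.256 = 0.233×(n-butane in D), and the membrane unit passes all n-butane, so n-butane in L = n-butane in D = 1033.9 lb/h.
isobutane in L: m_A = 941×0.744 + (1−0.233)·(1−0.681)·m_A, so m_A = 700.1/0.7553 = 926.89 lb/h.
D = (1−0.681)×926.89 + 1033.9 = 1329.6 lb/h.
Recycle C = (1−0.233)×1329.6 = 1019.8 lb/h.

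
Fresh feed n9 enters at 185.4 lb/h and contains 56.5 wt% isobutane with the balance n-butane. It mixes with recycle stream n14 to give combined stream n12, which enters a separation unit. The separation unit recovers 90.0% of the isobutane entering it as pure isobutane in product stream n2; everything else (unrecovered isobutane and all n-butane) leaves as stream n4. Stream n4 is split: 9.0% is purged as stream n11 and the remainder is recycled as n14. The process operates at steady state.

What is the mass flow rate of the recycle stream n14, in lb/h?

n-butane enters only via n9 and leaves only via the purge: 185.4×0.435 = 0.090×(n-butane in n4), and the separation unit passes all n-butane, so n-butane in n12 = n-butane in n4 = 896.1 lb/h.
isobutane in n12: m_A = 185.4×0.565 + (1−0.090)·(1−0.900)·m_A, so m_A = 104.75/0.9090 = 115.24 lb/h.
n4 = (1−0.900)×115.24 + 896.1 = 907.62 lb/h.
Recycle n14 = (1−0.090)×907.62 = 825.94 lb/h.

825.9 lb/h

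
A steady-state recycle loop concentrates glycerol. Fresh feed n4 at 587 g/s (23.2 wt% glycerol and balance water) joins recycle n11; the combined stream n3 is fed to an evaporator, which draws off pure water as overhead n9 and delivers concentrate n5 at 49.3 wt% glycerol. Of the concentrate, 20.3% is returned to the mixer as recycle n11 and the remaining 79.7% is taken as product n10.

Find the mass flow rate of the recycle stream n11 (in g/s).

Overall glycerol balance (none leaves overhead): glycerol in fresh feed = glycerol in product, i.e. 587×0.232 = (1−0.203)·n5·0.493.
n5 = 136.18/(0.493×0.797) = 346.59 g/s.
Recycle n11 = 0.203×346.59 = 70.359 g/s.

70.36 g/s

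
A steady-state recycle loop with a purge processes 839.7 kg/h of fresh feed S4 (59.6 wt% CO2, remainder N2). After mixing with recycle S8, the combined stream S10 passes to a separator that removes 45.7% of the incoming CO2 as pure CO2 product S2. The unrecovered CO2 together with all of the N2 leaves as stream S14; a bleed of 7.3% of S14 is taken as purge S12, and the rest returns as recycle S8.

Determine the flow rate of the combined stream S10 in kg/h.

5655 kg/h

N2 enters only via S4 and leaves only via the purge: 839.7×0.404 = 0.073×(N2 in S14), and the separator passes all N2, so N2 in S10 = N2 in S14 = 4647.1 kg/h.
CO2 in S10: m_A = 839.7×0.596 + (1−0.073)·(1−0.457)·m_A, so m_A = 500.46/0.4966 = 1007.7 kg/h.
S10 = 1007.7 + 4647.1 = 5654.8 kg/h.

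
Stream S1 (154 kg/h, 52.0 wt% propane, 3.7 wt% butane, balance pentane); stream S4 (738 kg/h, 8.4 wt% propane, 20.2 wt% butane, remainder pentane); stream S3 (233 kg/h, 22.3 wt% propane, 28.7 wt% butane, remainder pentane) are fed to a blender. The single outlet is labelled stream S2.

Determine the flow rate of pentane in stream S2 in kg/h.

pentane out = pentane in = 154×0.443 + 738×0.714 + 233×0.490 = 709.32 kg/h.

709.3 kg/h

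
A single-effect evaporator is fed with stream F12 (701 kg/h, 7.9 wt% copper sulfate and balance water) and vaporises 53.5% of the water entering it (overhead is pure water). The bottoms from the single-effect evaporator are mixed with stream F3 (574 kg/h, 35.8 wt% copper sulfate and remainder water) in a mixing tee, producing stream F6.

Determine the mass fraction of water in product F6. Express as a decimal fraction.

Vapour removed = 0.535×0.921×701 = 345.41 kg/h; concentrate = 355.59 kg/h.
water reaching the mixer = 300.21 (from concentrate) + 574×0.642 = 668.72 kg/h.
Product flow = 355.59 + 574 = 929.59 kg/h; water fraction = 0.719.

0.719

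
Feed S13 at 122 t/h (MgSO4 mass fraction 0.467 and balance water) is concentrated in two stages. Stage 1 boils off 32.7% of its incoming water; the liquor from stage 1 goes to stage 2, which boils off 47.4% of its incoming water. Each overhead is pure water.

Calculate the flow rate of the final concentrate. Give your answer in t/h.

water in feed = 122×0.533 = 65.026 t/h.
After stage 1: water left = (1−0.327)×65.026 = 43.762; stream total = 100.74 t/h.
After stage 2: water left = (1−0.474)×43.762 = 23.019; final concentrate = 79.993 t/h.

79.99 t/h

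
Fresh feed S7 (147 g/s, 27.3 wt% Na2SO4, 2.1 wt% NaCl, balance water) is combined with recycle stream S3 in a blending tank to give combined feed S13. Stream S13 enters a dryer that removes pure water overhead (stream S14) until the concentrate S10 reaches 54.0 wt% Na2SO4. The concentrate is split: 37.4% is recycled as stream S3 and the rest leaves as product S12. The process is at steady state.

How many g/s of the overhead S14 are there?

Overall Na2SO4 balance (none leaves overhead): Na2SO4 in fresh feed = Na2SO4 in product, i.e. 147×0.273 = (1−0.374)·S10·0.540.
S10 = 40.131/(0.540×0.626) = 118.72 g/s.
Recycle S3 = 0.374×118.72 = 44.4 g/s.
Combined feed S13 = 147 + 44.4 = 191.4 g/s.
Overhead S14 = S13 − S10 = 191.4 − 118.72 = 72.683 g/s.

72.68 g/s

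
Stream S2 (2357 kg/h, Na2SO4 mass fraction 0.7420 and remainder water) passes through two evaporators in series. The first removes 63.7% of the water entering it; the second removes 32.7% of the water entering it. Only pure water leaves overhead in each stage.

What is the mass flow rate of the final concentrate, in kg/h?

water in feed = 2357×0.258 = 608.11 kg/h.
After stage 1: water left = (1−0.637)×608.11 = 220.74; stream total = 1969.6 kg/h.
After stage 2: water left = (1−0.327)×220.74 = 148.56; final concentrate = 1897.5 kg/h.

1897 kg/h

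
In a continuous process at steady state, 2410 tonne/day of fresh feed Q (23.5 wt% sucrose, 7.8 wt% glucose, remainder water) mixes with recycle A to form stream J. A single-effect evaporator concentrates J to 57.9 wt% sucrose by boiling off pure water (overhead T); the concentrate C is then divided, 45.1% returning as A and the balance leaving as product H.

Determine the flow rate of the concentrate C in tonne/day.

Overall sucrose balance (none leaves overhead): sucrose in fresh feed = sucrose in product, i.e. 2410×0.235 = (1−0.451)·C·0.579.
C = 566.35/(0.579×0.549) = 1781.7 tonne/day.

1782 tonne/day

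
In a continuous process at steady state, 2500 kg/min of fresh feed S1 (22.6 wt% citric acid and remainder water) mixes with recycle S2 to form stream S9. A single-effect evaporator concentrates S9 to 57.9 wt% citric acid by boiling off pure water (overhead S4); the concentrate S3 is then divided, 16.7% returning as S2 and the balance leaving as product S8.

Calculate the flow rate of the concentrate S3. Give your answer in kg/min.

Overall citric acid balance (none leaves overhead): citric acid in fresh feed = citric acid in product, i.e. 2500×0.226 = (1−0.167)·S3·0.579.
S3 = 565/(0.579×0.833) = 1171.5 kg/min.

1171 kg/min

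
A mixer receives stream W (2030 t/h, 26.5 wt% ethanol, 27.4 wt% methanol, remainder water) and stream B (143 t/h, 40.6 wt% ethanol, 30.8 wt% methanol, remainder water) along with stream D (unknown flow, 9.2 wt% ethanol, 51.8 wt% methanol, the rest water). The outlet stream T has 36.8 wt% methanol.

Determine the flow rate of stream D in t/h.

1329 t/h

Let D be the unknown flow. Total out = 2173 + D.
methanol balance: 600.26 + 0.518·D = 0.368·(2173 + D)
(0.518 − 0.368)·D = 0.368×2173 − 600.26 = 199.4
D = 199.4 / 0.150 = 1329.3 t/h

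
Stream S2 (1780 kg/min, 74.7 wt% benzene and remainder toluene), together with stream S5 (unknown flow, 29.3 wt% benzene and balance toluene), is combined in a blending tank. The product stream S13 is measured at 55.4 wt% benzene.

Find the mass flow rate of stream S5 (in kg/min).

Let S5 be the unknown flow. Total out = 1780 + S5.
benzene balance: 1329.7 + 0.293·S5 = 0.554·(1780 + S5)
(0.293 − 0.554)·S5 = 0.554×1780 − 1329.7 = -343.54
S5 = -343.54 / -0.261 = 1316.2 kg/min

1316 kg/min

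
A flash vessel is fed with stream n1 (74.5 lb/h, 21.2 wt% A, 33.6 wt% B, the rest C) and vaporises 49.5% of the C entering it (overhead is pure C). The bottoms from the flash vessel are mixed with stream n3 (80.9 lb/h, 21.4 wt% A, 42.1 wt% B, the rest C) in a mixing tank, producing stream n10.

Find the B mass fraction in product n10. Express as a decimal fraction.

0.426

Vapour removed = 0.495×0.452×74.5 = 16.669 lb/h; concentrate = 57.831 lb/h.
B reaching the mixer = 25.032 (from concentrate) + 80.9×0.421 = 59.091 lb/h.
Product flow = 57.831 + 80.9 = 138.73 lb/h; B fraction = 0.426.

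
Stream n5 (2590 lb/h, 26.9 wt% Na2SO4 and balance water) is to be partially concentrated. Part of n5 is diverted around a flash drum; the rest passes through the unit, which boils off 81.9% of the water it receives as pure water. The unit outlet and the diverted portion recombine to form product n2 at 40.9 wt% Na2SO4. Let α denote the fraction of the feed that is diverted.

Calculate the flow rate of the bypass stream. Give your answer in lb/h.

1109 lb/h

All 2590×0.269 = 696.71 lb/h of Na2SO4 reaches n2, so n2 = 696.71/0.409 = 1703.4 lb/h and vapour = 886.55 lb/h.
The evaporator receives (1−α)·2590 of feed at 0.731 water and removes 0.819 of that water:
0.819×0.731×(1−α)×2590 = 886.55
(1−α) = 886.55/1550.6 = 0.5717;  α = 0.4283.
Bypass flow = 0.4283×2590 = 1109.2 lb/h.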